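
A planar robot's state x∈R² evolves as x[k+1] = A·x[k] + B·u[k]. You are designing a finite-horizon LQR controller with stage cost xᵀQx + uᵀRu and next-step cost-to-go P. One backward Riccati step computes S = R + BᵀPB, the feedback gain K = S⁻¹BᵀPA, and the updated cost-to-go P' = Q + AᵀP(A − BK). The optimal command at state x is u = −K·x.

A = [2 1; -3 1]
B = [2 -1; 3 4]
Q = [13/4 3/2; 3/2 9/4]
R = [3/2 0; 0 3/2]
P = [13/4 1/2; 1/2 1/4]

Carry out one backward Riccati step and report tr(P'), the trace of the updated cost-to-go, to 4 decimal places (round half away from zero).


BᵀP = [8.0000 1.7500; -1.2500 0.5000]
S = R + BᵀPB = [3/2 0; 0 3/2] + [21.2500 -1.0000; -1.0000 3.2500] = [22.7500 -1.0000; -1.0000 4.7500]
BᵀPA = [10.7500 9.7500; -4.0000 -0.7500]
K = S⁻¹·BᵀPA = [0.4396 0.4256; -0.7496 -0.0683]
A−BK = [0.3713 0.0806; -1.3205 -0.0035]
AᵀP(A−BK) = [1.5263 0.4019; 0.4019 0.2995]
P' = Q + AᵀP(A−BK) = [4.7763 1.9019; 1.9019 2.5495]
tr(P') = 7.3257

7.3257


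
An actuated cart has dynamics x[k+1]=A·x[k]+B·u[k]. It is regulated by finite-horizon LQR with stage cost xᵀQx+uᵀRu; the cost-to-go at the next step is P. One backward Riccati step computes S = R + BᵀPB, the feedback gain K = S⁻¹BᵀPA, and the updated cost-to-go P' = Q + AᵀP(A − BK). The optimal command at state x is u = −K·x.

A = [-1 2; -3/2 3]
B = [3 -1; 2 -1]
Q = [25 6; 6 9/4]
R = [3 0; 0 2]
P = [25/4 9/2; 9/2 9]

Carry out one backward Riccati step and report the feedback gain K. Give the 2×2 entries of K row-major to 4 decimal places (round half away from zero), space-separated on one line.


-0.3241 0.6483 0.4494 -0.8987

BᵀP = [27.7500 31.5000; -10.7500 -13.5000]
S = R + BᵀPB = [3 0; 0 2] + [146.2500 -59.2500; -59.2500 24.2500] = [149.2500 -59.2500; -59.2500 26.2500]
BᵀPA = [-75.0000 150.0000; 31.0000 -62.0000]
K = S⁻¹·BᵀPA = [-0.3241 0.6483; 0.4494 -0.8987]
A−BK = [0.4217 -0.8435; -0.4024 0.8048]
AᵀP(A−BK) = [1.7606 -3.5212; -3.5212 7.0424]
P' = Q + AᵀP(A−BK) = [26.7606 2.4788; 2.4788 9.2924]
tr(P') = 36.0529


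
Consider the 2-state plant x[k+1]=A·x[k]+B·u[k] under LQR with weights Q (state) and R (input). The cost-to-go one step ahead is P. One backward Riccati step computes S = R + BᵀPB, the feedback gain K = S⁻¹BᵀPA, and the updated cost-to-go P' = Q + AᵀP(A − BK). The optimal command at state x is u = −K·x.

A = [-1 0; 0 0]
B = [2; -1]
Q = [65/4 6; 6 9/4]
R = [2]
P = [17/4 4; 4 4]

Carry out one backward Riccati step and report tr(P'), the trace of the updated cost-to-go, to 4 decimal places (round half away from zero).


19.8571

BᵀP = [4.5000 4.0000]
S = R + BᵀPB = [2] + [5.0000] = [7.0000]
BᵀPA = [-4.5000 0.0000]
K = S⁻¹·BᵀPA = [-0.6429 0.0000]
A−BK = [0.2857 0.0000; -0.6429 0.0000]
AᵀP(A−BK) = [1.3571 0.0000; 0.0000 0.0000]
P' = Q + AᵀP(A−BK) = [17.6071 6.0000; 6.0000 2.2500]
tr(P') = 19.8571


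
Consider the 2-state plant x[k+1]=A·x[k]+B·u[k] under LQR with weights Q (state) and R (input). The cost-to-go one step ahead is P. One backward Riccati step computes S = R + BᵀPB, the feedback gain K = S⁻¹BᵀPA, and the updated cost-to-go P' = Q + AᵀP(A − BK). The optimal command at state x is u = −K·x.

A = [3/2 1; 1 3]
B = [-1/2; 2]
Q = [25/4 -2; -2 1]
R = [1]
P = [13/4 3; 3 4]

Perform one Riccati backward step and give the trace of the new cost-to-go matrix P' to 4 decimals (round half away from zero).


BᵀP = [4.3750 6.5000]
S = R + BᵀPB = [1] + [10.8125] = [11.8125]
BᵀPA = [13.0625 23.8750]
K = S⁻¹·BᵀPA = [1.1058 2.0212]
A−BK = [2.0529 2.0106; -1.2116 -1.0423]
AᵀP(A−BK) = [5.8677 6.9735; 6.9735 8.9947]
P' = Q + AᵀP(A−BK) = [12.1177 4.9735; 4.9735 9.9947]
tr(P') = 22.1124

22.1124


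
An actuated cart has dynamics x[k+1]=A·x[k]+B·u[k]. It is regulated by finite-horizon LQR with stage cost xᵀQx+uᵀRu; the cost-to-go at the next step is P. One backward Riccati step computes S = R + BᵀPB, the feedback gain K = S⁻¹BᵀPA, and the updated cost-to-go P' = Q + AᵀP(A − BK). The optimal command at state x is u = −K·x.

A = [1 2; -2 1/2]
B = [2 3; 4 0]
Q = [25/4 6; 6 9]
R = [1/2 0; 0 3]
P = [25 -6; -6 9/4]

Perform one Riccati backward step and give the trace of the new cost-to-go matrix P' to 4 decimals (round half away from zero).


17.6220

BᵀP = [26.0000 -3.0000; 75.0000 -18.0000]
S = R + BᵀPB = [1/2 0; 0 3] + [40.0000 78.0000; 78.0000 225.0000] = [40.5000 78.0000; 78.0000 228.0000]
BᵀPA = [32.0000 50.5000; 111.0000 141.0000]
K = S⁻¹·BᵀPA = [-0.4324 0.1638; 0.6348 0.5624]
A−BK = [-0.0395 -0.0148; -0.2705 -0.1552]
AᵀP(A−BK) = [1.3776 1.0838; 1.0838 0.9944]
P' = Q + AᵀP(A−BK) = [7.6276 7.0838; 7.0838 9.9944]
tr(P') = 17.6220


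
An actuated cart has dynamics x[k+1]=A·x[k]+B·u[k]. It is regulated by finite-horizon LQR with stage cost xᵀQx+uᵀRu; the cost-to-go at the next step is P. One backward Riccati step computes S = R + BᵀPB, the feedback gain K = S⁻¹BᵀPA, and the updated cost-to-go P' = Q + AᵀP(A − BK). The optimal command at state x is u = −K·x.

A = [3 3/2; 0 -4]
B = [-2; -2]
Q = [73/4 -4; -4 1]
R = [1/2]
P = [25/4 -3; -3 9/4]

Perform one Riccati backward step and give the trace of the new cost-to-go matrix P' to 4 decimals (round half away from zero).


101.7232

BᵀP = [-6.5000 1.5000]
S = R + BᵀPB = [1/2] + [10.0000] = [10.5000]
BᵀPA = [-19.5000 -15.7500]
K = S⁻¹·BᵀPA = [-1.8571 -1.5000]
A−BK = [-0.7143 -1.5000; -3.7143 -7.0000]
AᵀP(A−BK) = [20.0357 34.8750; 34.8750 62.4375]
P' = Q + AᵀP(A−BK) = [38.2857 30.8750; 30.8750 63.4375]
tr(P') = 101.7232


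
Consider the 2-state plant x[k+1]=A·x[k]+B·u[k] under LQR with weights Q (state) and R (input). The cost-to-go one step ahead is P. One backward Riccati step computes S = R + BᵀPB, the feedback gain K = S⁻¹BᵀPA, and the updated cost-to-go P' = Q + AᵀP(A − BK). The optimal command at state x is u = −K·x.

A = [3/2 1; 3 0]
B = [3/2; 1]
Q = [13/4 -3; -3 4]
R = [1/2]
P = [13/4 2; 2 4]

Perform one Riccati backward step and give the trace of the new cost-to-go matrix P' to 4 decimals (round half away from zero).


BᵀP = [6.8750 7.0000]
S = R + BᵀPB = [1/2] + [17.3125] = [17.8125]
BᵀPA = [31.3125 6.8750]
K = S⁻¹·BᵀPA = [1.7579 0.3860]
A−BK = [-1.1368 0.4211; 1.2421 -0.3860]
AᵀP(A−BK) = [6.2684 -1.2105; -1.2105 0.5965]
P' = Q + AᵀP(A−BK) = [9.5184 -4.2105; -4.2105 4.5965]
tr(P') = 14.1149

14.1149


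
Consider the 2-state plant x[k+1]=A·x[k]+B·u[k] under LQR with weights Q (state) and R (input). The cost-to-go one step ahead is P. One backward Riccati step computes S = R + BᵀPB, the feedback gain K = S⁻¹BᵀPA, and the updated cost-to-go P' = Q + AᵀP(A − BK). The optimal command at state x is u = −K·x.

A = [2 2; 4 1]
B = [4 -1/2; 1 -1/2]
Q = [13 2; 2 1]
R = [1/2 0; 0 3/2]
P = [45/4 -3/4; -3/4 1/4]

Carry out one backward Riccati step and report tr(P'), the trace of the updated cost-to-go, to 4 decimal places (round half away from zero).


16.7412

BᵀP = [44.2500 -2.7500; -5.2500 0.2500]
S = R + BᵀPB = [1/2 0; 0 3/2] + [174.2500 -20.7500; -20.7500 2.5000] = [174.7500 -20.7500; -20.7500 4.0000]
BᵀPA = [77.5000 85.7500; -9.5000 -10.2500]
K = S⁻¹·BᵀPA = [0.4205 0.4854; -0.1937 -0.0442]
A−BK = [0.2212 0.0361; 3.4827 0.4924]
AᵀP(A−BK) = [2.5718 0.4575; 0.4575 0.1694]
P' = Q + AᵀP(A−BK) = [15.5718 2.4575; 2.4575 1.1694]
tr(P') = 16.7412


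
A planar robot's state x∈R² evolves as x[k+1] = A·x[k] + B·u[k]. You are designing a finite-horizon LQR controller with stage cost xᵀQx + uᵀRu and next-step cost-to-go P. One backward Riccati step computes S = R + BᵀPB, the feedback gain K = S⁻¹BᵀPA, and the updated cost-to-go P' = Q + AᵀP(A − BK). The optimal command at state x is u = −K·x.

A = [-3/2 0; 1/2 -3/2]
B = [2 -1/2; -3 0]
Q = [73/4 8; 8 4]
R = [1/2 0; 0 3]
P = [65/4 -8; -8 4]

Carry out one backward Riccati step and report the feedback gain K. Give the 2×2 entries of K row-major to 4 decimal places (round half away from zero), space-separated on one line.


-0.4970 0.2130 0.0207 0.0025

BᵀP = [56.5000 -28.0000; -8.1250 4.0000]
S = R + BᵀPB = [1/2 0; 0 3] + [197.0000 -28.2500; -28.2500 4.0625] = [197.5000 -28.2500; -28.2500 7.0625]
BᵀPA = [-98.7500 42.0000; 14.1875 -6.0000]
K = S⁻¹·BᵀPA = [-0.4970 0.2130; 0.0207 0.0025]
A−BK = [-0.4956 -0.4248; -0.9911 -0.8609]
AᵀP(A−BK) = [0.1862 -0.0002; -0.0002 0.0683]
P' = Q + AᵀP(A−BK) = [18.4362 7.9998; 7.9998 4.0683]
tr(P') = 22.5045


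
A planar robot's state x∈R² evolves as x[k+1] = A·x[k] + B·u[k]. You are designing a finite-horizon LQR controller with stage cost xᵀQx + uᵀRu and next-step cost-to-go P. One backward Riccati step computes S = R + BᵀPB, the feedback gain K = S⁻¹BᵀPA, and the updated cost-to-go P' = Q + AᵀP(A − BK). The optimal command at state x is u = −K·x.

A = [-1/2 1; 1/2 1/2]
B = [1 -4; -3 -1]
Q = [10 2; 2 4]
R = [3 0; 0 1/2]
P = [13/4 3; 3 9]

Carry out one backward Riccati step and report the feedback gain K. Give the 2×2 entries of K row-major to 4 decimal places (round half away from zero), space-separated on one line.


-0.1785 -0.0733 0.0689 -0.2696

BᵀP = [-5.7500 -24.0000; -16.0000 -21.0000]
S = R + BᵀPB = [3 0; 0 1/2] + [66.2500 47.0000; 47.0000 85.0000] = [69.2500 47.0000; 47.0000 85.5000]
BᵀPA = [-9.1250 -17.7500; -2.5000 -26.5000]
K = S⁻¹·BᵀPA = [-0.1785 -0.0733; 0.0689 -0.2696]
A−BK = [-0.0459 -0.0053; 0.0333 0.0104]
AᵀP(A−BK) = [0.1056 0.0319; 0.0319 0.0532]
P' = Q + AᵀP(A−BK) = [10.1056 2.0319; 2.0319 4.0532]
tr(P') = 14.1589


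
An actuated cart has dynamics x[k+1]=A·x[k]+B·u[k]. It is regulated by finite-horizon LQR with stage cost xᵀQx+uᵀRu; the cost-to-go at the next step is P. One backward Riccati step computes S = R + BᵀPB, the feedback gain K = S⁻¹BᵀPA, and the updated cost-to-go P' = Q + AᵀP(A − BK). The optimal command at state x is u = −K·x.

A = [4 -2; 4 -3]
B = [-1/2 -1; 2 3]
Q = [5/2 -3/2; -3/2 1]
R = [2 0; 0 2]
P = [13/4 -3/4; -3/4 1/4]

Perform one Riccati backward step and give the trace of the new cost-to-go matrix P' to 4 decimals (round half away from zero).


16.0988

BᵀP = [-3.1250 0.8750; -5.5000 1.5000]
S = R + BᵀPB = [2 0; 0 2] + [3.3125 5.7500; 5.7500 10.0000] = [5.3125 5.7500; 5.7500 12.0000]
BᵀPA = [-9.0000 3.6250; -16.0000 6.5000]
K = S⁻¹·BᵀPA = [-0.5214 0.1996; -1.0835 0.4460]
A−BK = [2.6558 -1.4542; 8.2933 -4.7373]
AᵀP(A−BK) = [9.9715 -5.0672; -5.0672 2.6273]
P' = Q + AᵀP(A−BK) = [12.4715 -6.5672; -6.5672 3.6273]
tr(P') = 16.0988


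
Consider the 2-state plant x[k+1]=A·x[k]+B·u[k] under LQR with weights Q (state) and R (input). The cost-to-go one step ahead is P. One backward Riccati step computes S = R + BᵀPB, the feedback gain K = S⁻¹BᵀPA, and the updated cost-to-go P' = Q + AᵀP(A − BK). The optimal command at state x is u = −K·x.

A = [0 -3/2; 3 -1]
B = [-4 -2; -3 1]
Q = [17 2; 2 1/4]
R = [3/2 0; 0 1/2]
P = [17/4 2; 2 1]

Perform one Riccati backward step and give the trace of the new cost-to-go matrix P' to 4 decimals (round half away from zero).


17.7856

BᵀP = [-23.0000 -11.0000; -6.5000 -3.0000]
S = R + BᵀPB = [3/2 0; 0 1/2] + [125.0000 35.0000; 35.0000 10.0000] = [126.5000 35.0000; 35.0000 10.5000]
BᵀPA = [-33.0000 45.5000; -9.0000 12.7500]
K = S⁻¹·BᵀPA = [-0.3051 0.3051; 0.1598 0.1973]
A−BK = [-0.9007 0.1150; 1.9249 -0.2821]
AᵀP(A−BK) = [0.3705 -0.1562; -0.1562 0.1651]
P' = Q + AᵀP(A−BK) = [17.3705 1.8438; 1.8438 0.4151]
tr(P') = 17.7856


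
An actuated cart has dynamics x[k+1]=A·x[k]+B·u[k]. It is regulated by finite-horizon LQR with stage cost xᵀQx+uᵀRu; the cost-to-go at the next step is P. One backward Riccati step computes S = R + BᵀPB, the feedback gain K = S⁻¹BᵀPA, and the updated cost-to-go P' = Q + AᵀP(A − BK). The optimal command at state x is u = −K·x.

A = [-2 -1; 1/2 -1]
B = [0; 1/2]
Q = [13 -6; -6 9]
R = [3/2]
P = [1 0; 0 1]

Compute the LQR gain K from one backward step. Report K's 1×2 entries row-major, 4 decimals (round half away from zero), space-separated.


BᵀP = [0.0000 0.5000]
S = R + BᵀPB = [3/2] + [0.2500] = [1.7500]
BᵀPA = [0.2500 -0.5000]
K = S⁻¹·BᵀPA = [0.1429 -0.2857]
A−BK = [-2.0000 -1.0000; 0.4286 -0.8571]
AᵀP(A−BK) = [4.2143 1.5714; 1.5714 1.8571]
P' = Q + AᵀP(A−BK) = [17.2143 -4.4286; -4.4286 10.8571]
tr(P') = 28.0714

0.1429 -0.2857


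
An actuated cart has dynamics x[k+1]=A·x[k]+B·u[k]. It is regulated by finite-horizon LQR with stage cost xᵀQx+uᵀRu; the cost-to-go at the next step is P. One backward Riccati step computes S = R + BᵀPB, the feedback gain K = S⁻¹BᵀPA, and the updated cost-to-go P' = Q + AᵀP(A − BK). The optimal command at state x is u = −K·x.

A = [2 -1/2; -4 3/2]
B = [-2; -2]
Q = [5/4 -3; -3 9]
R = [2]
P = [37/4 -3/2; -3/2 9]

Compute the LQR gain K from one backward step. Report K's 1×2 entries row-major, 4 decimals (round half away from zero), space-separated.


0.4603 -0.2341

BᵀP = [-15.5000 -15.0000]
S = R + BᵀPB = [2] + [61.0000] = [63.0000]
BᵀPA = [29.0000 -14.7500]
K = S⁻¹·BᵀPA = [0.4603 -0.2341]
A−BK = [2.9206 -0.9683; -3.0794 1.0317]
AᵀP(A−BK) = [191.6508 -63.9603; -63.9603 21.3591]
P' = Q + AᵀP(A−BK) = [192.9008 -66.9603; -66.9603 30.3591]
tr(P') = 223.2599


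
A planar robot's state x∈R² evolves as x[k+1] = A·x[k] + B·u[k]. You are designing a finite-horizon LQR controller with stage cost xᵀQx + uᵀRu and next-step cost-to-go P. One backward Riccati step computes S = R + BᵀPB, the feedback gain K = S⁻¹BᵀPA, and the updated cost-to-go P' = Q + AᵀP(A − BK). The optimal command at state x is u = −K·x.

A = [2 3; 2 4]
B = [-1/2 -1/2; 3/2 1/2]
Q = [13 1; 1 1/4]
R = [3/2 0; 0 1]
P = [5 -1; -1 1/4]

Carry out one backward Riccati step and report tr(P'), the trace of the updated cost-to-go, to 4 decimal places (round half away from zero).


23.4763

BᵀP = [-4.0000 0.8750; -3.0000 0.6250]
S = R + BᵀPB = [3/2 0; 0 1] + [3.3125 2.4375; 2.4375 1.8125] = [4.8125 2.4375; 2.4375 2.8125]
BᵀPA = [-6.2500 -8.5000; -4.7500 -6.5000]
K = S⁻¹·BᵀPA = [-0.7901 -1.0617; -1.0041 -1.3909]
A−BK = [1.1029 1.7737; 3.6872 6.2881]
AᵀP(A−BK) = [3.2922 4.7572; 4.7572 6.9342]
P' = Q + AᵀP(A−BK) = [16.2922 5.7572; 5.7572 7.1842]
tr(P') = 23.4763


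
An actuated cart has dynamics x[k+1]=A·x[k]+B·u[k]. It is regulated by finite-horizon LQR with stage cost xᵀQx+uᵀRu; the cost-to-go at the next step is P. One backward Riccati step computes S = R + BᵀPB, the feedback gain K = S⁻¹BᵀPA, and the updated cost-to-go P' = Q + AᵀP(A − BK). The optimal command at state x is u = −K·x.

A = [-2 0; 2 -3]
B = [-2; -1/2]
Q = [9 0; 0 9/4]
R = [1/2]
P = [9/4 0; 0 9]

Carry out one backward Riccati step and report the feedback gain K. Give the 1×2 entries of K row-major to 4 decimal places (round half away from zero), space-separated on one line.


0.0000 1.1489

BᵀP = [-4.5000 -4.5000]
S = R + BᵀPB = [1/2] + [11.2500] = [11.7500]
BᵀPA = [0.0000 13.5000]
K = S⁻¹·BᵀPA = [0.0000 1.1489]
A−BK = [-2.0000 2.2979; 2.0000 -2.4255]
AᵀP(A−BK) = [45.0000 -54.0000; -54.0000 65.4894]
P' = Q + AᵀP(A−BK) = [54.0000 -54.0000; -54.0000 67.7394]
tr(P') = 121.7394


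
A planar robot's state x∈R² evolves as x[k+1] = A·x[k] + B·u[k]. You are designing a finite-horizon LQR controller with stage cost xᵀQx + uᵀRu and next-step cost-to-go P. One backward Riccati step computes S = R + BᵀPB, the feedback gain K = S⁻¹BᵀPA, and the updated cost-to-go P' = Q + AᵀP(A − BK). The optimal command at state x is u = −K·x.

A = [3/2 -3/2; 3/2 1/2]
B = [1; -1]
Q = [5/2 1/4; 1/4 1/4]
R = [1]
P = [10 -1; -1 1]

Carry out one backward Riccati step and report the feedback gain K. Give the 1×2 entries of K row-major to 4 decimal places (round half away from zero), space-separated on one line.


0.9643 -1.2500

BᵀP = [11.0000 -2.0000]
S = R + BᵀPB = [1] + [13.0000] = [14.0000]
BᵀPA = [13.5000 -17.5000]
K = S⁻¹·BᵀPA = [0.9643 -1.2500]
A−BK = [0.5357 -0.2500; 2.4643 -0.7500]
AᵀP(A−BK) = [7.2321 -3.3750; -3.3750 2.3750]
P' = Q + AᵀP(A−BK) = [9.7321 -3.1250; -3.1250 2.6250]
tr(P') = 12.3571


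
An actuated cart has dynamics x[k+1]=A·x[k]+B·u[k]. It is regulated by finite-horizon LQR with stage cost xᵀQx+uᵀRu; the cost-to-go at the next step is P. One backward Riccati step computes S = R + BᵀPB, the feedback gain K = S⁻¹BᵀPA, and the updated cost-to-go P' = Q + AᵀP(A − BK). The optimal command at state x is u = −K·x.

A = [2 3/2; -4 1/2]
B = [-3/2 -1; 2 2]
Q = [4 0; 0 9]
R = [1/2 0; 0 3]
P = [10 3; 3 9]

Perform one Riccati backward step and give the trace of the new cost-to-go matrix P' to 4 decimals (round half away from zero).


36.2271

BᵀP = [-9.0000 13.5000; -4.0000 15.0000]
S = R + BᵀPB = [1/2 0; 0 3] + [40.5000 36.0000; 36.0000 34.0000] = [41.0000 36.0000; 36.0000 37.0000]
BᵀPA = [-72.0000 -6.7500; -68.0000 1.5000]
K = S⁻¹·BᵀPA = [-0.9774 -1.3744; -0.8869 1.3778]
A−BK = [-0.3529 0.8162; -0.2715 0.4932]
AᵀP(A−BK) = [5.3213 -8.2670; -8.2670 17.9058]
P' = Q + AᵀP(A−BK) = [9.3213 -8.2670; -8.2670 26.9058]
tr(P') = 36.2271


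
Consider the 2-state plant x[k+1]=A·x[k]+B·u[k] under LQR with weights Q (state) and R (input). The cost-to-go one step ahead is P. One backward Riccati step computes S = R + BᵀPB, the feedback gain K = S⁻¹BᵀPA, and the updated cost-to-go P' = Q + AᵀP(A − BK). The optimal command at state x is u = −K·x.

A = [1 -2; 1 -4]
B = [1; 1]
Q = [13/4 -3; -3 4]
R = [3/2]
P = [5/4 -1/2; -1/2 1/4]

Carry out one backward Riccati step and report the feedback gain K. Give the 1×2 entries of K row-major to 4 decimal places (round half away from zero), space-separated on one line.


BᵀP = [0.7500 -0.2500]
S = R + BᵀPB = [3/2] + [0.5000] = [2.0000]
BᵀPA = [0.5000 -0.5000]
K = S⁻¹·BᵀPA = [0.2500 -0.2500]
A−BK = [0.7500 -1.7500; 0.7500 -3.7500]
AᵀP(A−BK) = [0.3750 -0.3750; -0.3750 0.8750]
P' = Q + AᵀP(A−BK) = [3.6250 -3.3750; -3.3750 4.8750]
tr(P') = 8.5000

0.2500 -0.2500


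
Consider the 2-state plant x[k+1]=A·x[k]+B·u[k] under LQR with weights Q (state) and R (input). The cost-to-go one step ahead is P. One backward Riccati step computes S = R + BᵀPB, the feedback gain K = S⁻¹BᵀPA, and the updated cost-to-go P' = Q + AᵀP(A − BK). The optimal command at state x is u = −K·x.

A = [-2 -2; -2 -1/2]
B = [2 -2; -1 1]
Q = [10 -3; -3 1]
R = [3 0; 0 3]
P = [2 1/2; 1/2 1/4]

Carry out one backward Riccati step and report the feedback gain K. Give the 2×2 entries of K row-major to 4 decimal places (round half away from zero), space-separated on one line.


BᵀP = [3.5000 0.7500; -3.5000 -0.7500]
S = R + BᵀPB = [3 0; 0 3] + [6.2500 -6.2500; -6.2500 6.2500] = [9.2500 -6.2500; -6.2500 9.2500]
BᵀPA = [-8.5000 -7.3750; 8.5000 7.3750]
K = S⁻¹·BᵀPA = [-0.5484 -0.4758; 0.5484 0.4758]
A−BK = [0.1935 -0.0968; -3.0968 -1.4516]
AᵀP(A−BK) = [3.6774 2.6613; 2.6613 2.0444]
P' = Q + AᵀP(A−BK) = [13.6774 -0.3387; -0.3387 3.0444]
tr(P') = 16.7218

-0.5484 -0.4758 0.5484 0.4758


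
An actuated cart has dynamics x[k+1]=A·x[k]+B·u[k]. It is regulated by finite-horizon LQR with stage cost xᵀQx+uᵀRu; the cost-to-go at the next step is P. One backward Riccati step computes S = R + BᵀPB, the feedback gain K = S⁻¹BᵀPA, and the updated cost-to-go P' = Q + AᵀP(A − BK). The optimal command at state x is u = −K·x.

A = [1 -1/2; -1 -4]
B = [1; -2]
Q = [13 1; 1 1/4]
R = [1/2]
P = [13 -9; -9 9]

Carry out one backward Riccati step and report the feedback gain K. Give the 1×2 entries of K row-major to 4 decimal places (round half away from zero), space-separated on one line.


0.6784 1.0819

BᵀP = [31.0000 -27.0000]
S = R + BᵀPB = [1/2] + [85.0000] = [85.5000]
BᵀPA = [58.0000 92.5000]
K = S⁻¹·BᵀPA = [0.6784 1.0819]
A−BK = [0.3216 -1.5819; 0.3567 -1.8363]
AᵀP(A−BK) = [0.6550 -1.7485; -1.7485 11.1769]
P' = Q + AᵀP(A−BK) = [13.6550 -0.7485; -0.7485 11.4269]
tr(P') = 25.0819


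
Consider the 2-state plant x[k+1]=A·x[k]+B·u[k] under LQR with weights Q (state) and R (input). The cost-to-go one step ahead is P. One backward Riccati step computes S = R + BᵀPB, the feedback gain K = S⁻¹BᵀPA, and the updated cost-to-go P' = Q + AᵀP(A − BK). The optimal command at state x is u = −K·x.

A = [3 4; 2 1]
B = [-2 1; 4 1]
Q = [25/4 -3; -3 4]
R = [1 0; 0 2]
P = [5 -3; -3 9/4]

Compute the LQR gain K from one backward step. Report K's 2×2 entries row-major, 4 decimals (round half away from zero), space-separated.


BᵀP = [-22.0000 15.0000; 2.0000 -0.7500]
S = R + BᵀPB = [1 0; 0 2] + [104.0000 -7.0000; -7.0000 1.2500] = [105.0000 -7.0000; -7.0000 3.2500]
BᵀPA = [-36.0000 -73.0000; 4.5000 7.2500]
K = S⁻¹·BᵀPA = [-0.2926 -0.6382; 0.7545 0.8563]
A−BK = [1.6604 1.8674; 2.4157 2.6963]
AᵀP(A−BK) = [4.0727 4.6732; 4.6732 5.4568]
P' = Q + AᵀP(A−BK) = [10.3227 1.6732; 1.6732 9.4568]
tr(P') = 19.7795

-0.2926 -0.6382 0.7545 0.8563


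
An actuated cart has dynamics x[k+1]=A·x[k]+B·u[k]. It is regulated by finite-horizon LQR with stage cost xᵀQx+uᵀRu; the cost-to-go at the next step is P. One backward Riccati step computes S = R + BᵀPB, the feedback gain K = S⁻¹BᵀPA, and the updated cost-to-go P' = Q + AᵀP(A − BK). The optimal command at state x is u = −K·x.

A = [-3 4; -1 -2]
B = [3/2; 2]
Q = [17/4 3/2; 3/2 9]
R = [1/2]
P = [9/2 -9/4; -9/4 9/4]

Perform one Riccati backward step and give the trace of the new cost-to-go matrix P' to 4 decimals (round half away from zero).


BᵀP = [2.2500 1.1250]
S = R + BᵀPB = [1/2] + [5.6250] = [6.1250]
BᵀPA = [-7.8750 6.7500]
K = S⁻¹·BᵀPA = [-1.2857 1.1020]
A−BK = [-1.0714 2.3469; 1.5714 -4.2041]
AᵀP(A−BK) = [19.1250 -45.3214; -45.3214 109.5612]
P' = Q + AᵀP(A−BK) = [23.3750 -43.8214; -43.8214 118.5612]
tr(P') = 141.9362

141.9362


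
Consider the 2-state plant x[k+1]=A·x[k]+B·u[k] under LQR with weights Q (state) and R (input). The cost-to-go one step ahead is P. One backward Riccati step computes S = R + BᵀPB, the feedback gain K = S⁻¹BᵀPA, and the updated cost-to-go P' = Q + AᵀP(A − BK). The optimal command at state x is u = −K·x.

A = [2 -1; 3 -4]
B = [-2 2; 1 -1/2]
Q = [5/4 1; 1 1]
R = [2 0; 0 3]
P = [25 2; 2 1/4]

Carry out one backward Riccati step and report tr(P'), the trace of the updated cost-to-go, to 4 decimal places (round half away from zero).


7.5984

BᵀP = [-48.0000 -3.7500; 49.0000 3.8750]
S = R + BᵀPB = [2 0; 0 3] + [92.2500 -94.1250; -94.1250 96.0625] = [94.2500 -94.1250; -94.1250 99.0625]
BᵀPA = [-107.2500 63.0000; 109.6250 -64.5000]
K = S⁻¹·BᵀPA = [-0.6413 0.3560; 0.4972 -0.3128]
A−BK = [-0.2772 0.3377; 3.8900 -4.5124]
AᵀP(A−BK) = [2.9552 -2.5229; -2.5229 2.3932]
P' = Q + AᵀP(A−BK) = [4.2052 -1.5229; -1.5229 3.3932]
tr(P') = 7.5984


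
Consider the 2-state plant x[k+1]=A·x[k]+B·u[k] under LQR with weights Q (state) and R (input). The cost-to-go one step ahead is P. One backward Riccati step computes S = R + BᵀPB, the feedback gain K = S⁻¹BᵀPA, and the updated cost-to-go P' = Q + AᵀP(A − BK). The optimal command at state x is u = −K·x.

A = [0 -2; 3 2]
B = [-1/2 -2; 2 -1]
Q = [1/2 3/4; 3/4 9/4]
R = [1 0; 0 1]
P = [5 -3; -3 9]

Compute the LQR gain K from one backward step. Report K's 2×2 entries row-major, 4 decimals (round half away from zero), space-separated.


BᵀP = [-8.5000 19.5000; -7.0000 -3.0000]
S = R + BᵀPB = [1 0; 0 1] + [43.2500 -2.5000; -2.5000 17.0000] = [44.2500 -2.5000; -2.5000 18.0000]
BᵀPA = [58.5000 56.0000; -9.0000 8.0000]
K = S⁻¹·BᵀPA = [1.3040 1.3009; -0.3189 0.6251]
A−BK = [0.0142 -0.0993; 0.0731 0.0234]
AᵀP(A−BK) = [1.8450 1.5261; 1.5261 2.1512]
P' = Q + AᵀP(A−BK) = [2.3450 2.2761; 2.2761 4.4012]
tr(P') = 6.7462

1.3040 1.3009 -0.3189 0.6251


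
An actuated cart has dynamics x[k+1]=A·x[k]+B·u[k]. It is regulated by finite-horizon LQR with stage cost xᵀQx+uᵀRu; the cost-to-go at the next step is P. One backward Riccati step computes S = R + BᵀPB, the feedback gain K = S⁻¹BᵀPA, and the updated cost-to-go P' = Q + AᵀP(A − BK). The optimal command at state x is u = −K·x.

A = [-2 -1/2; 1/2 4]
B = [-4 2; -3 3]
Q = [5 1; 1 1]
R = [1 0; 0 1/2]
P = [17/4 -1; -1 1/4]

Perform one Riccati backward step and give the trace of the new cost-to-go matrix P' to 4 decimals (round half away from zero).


BᵀP = [-14.0000 3.2500; 5.5000 -1.2500]
S = R + BᵀPB = [1 0; 0 1/2] + [46.2500 -18.2500; -18.2500 7.2500] = [47.2500 -18.2500; -18.2500 7.7500]
BᵀPA = [29.6250 20.0000; -11.6250 -7.7500]
K = S⁻¹·BᵀPA = [0.5264 0.4094; -0.2604 -0.0358]
A−BK = [0.6264 1.2094; 2.8604 5.3358]
AᵀP(A−BK) = [0.4406 0.4538; 0.4538 0.5960]
P' = Q + AᵀP(A−BK) = [5.4406 1.4538; 1.4538 1.5960]
tr(P') = 7.0366

7.0366


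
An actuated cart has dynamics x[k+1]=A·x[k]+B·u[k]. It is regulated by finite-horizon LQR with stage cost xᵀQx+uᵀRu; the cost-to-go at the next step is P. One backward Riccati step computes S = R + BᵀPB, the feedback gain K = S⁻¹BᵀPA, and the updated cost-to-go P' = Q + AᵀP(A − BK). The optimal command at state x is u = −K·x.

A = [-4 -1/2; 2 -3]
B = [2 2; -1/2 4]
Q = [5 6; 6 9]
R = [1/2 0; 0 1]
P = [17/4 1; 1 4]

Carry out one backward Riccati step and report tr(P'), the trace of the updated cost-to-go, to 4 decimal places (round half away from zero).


16.9912

BᵀP = [8.0000 0.0000; 12.5000 18.0000]
S = R + BᵀPB = [1/2 0; 0 1] + [16.0000 16.0000; 16.0000 97.0000] = [16.5000 16.0000; 16.0000 98.0000]
BᵀPA = [-32.0000 -4.0000; -14.0000 -60.2500]
K = S⁻¹·BᵀPA = [-2.1396 0.4203; 0.2065 -0.6834]
A−BK = [-0.1337 0.0263; 0.1043 -0.0562]
AᵀP(A−BK) = [2.4232 -0.6188; -0.6188 0.5680]
P' = Q + AᵀP(A−BK) = [7.4232 5.3812; 5.3812 9.5680]
tr(P') = 16.9912


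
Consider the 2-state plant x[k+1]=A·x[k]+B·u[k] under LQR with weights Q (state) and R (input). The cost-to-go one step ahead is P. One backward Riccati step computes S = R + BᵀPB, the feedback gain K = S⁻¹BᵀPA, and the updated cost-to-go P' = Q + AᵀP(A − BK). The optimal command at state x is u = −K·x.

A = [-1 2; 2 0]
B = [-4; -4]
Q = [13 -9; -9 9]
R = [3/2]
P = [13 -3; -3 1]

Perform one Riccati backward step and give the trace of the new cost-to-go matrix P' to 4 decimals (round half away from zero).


29.3629

BᵀP = [-40.0000 8.0000]
S = R + BᵀPB = [3/2] + [128.0000] = [129.5000]
BᵀPA = [56.0000 -80.0000]
K = S⁻¹·BᵀPA = [0.4324 -0.6178]
A−BK = [0.7297 -0.4710; 3.7297 -2.4710]
AᵀP(A−BK) = [4.7838 -3.4054; -3.4054 2.5792]
P' = Q + AᵀP(A−BK) = [17.7838 -12.4054; -12.4054 11.5792]
tr(P') = 29.3629


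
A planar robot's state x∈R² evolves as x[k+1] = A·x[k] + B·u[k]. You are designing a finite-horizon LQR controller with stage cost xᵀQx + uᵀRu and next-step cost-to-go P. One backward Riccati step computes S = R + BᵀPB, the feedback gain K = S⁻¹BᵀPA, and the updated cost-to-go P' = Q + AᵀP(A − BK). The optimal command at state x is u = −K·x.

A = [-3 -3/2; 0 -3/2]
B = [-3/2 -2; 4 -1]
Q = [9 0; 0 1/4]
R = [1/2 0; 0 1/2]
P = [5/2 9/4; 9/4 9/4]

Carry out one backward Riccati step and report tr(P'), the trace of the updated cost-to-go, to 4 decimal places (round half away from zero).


10.3179

BᵀP = [5.2500 5.6250; -7.2500 -6.7500]
S = R + BᵀPB = [1/2 0; 0 1/2] + [14.6250 -16.1250; -16.1250 21.2500] = [15.1250 -16.1250; -16.1250 21.7500]
BᵀPA = [-15.7500 -16.3125; 21.7500 21.0000]
K = S⁻¹·BᵀPA = [0.1183 -0.2345; 1.0877 0.7916]
A−BK = [-0.6472 -0.2685; 0.6145 0.2298]
AᵀP(A−BK) = [0.7056 0.4630; 0.4630 0.3623]
P' = Q + AᵀP(A−BK) = [9.7056 0.4630; 0.4630 0.6123]
tr(P') = 10.3179


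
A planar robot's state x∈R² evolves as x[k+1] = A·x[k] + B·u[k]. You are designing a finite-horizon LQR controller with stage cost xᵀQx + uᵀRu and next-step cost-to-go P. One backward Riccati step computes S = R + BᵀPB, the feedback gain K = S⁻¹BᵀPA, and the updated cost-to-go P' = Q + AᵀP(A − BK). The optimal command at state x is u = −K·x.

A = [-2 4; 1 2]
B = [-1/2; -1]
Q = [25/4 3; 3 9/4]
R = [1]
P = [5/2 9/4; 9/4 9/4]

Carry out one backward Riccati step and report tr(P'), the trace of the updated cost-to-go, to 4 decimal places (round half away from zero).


BᵀP = [-3.5000 -3.3750]
S = R + BᵀPB = [1] + [5.1250] = [6.1250]
BᵀPA = [3.6250 -20.7500]
K = S⁻¹·BᵀPA = [0.5918 -3.3878]
A−BK = [-1.7041 2.3061; 1.5918 -1.3878]
AᵀP(A−BK) = [1.1046 -3.2194; -3.2194 14.7041]
P' = Q + AᵀP(A−BK) = [7.3546 -0.2194; -0.2194 16.9541]
tr(P') = 24.3087

24.3087


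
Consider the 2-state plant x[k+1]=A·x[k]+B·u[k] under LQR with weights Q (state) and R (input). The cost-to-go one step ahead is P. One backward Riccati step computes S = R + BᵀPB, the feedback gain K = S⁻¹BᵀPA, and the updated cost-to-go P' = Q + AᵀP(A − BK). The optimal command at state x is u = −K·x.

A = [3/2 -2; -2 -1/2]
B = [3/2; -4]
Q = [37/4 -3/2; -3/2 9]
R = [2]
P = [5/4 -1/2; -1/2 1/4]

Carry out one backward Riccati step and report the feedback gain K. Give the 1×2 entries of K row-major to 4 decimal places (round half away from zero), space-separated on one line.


0.6287 -0.4641

BᵀP = [3.8750 -1.7500]
S = R + BᵀPB = [2] + [12.8125] = [14.8125]
BᵀPA = [9.3125 -6.8750]
K = S⁻¹·BᵀPA = [0.6287 -0.4641]
A−BK = [0.5570 -1.3038; 0.5148 -2.3565]
AᵀP(A−BK) = [0.9578 -0.8027; -0.8027 0.8716]
P' = Q + AᵀP(A−BK) = [10.2078 -2.3027; -2.3027 9.8716]
tr(P') = 20.0794


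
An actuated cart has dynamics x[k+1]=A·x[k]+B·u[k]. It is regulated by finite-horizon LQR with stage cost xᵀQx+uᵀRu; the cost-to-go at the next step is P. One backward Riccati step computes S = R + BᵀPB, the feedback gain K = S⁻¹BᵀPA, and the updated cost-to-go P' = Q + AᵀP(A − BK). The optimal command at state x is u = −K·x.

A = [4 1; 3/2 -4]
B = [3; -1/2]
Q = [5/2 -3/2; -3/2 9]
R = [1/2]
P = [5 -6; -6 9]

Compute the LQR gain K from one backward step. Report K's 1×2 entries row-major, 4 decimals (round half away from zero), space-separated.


BᵀP = [18.0000 -22.5000]
S = R + BᵀPB = [1/2] + [65.2500] = [65.7500]
BᵀPA = [38.2500 108.0000]
K = S⁻¹·BᵀPA = [0.5817 1.6426]
A−BK = [2.2548 -3.9278; 1.7909 -3.1787]
AᵀP(A−BK) = [5.9981 -9.8289; -9.8289 19.6008]
P' = Q + AᵀP(A−BK) = [8.4981 -11.3289; -11.3289 28.6008]
tr(P') = 37.0989

0.5817 1.6426


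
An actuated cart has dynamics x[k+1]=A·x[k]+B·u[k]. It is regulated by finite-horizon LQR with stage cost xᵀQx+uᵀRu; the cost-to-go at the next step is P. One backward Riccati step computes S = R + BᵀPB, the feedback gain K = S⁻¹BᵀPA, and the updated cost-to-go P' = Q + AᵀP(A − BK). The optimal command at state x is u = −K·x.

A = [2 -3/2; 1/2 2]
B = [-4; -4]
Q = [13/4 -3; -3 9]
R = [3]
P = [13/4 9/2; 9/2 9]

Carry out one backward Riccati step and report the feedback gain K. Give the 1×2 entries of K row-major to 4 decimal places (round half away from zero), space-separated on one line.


BᵀP = [-31.0000 -54.0000]
S = R + BᵀPB = [3] + [340.0000] = [343.0000]
BᵀPA = [-89.0000 -61.5000]
K = S⁻¹·BᵀPA = [-0.2595 -0.1793]
A−BK = [0.9621 -2.2172; -0.5379 1.2828]
AᵀP(A−BK) = [1.1567 -2.0827; -2.0827 5.2855]
P' = Q + AᵀP(A−BK) = [4.4067 -5.0827; -5.0827 14.2855]
tr(P') = 18.6922

-0.2595 -0.1793


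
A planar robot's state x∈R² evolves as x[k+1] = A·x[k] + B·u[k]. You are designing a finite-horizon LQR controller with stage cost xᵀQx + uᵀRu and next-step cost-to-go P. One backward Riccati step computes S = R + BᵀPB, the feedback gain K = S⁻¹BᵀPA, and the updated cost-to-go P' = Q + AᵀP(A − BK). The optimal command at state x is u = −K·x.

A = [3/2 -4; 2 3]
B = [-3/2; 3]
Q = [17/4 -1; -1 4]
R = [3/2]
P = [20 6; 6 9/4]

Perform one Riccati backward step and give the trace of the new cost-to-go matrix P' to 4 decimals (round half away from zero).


121.3382

BᵀP = [-12.0000 -2.2500]
S = R + BᵀPB = [3/2] + [11.2500] = [12.7500]
BᵀPA = [-22.5000 41.2500]
K = S⁻¹·BᵀPA = [-1.7647 3.2353]
A−BK = [-1.1471 0.8529; 7.2941 -6.7059]
AᵀP(A−BK) = [50.2941 -54.7059; -54.7059 62.7941]
P' = Q + AᵀP(A−BK) = [54.5441 -55.7059; -55.7059 66.7941]
tr(P') = 121.3382


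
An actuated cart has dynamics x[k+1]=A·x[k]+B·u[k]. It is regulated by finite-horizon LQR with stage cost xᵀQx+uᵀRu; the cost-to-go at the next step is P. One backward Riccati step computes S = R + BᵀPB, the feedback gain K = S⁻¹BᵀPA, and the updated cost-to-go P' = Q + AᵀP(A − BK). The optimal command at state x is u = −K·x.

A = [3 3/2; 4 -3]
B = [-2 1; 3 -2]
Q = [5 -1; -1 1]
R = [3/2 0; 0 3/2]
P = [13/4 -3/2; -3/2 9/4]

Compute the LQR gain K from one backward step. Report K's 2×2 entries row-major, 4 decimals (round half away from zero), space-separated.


BᵀP = [-11.0000 9.7500; 6.2500 -6.0000]
S = R + BᵀPB = [3/2 0; 0 3/2] + [51.2500 -30.5000; -30.5000 18.2500] = [52.7500 -30.5000; -30.5000 19.7500]
BᵀPA = [6.0000 -45.7500; -5.2500 27.3750]
K = S⁻¹·BᵀPA = [-0.3731 -0.6151; -0.8420 0.4361]
A−BK = [3.0958 -0.1664; 3.4353 -0.2824]
AᵀP(A−BK) = [27.0681 -1.8945; -1.8945 0.9813]
P' = Q + AᵀP(A−BK) = [32.0681 -2.8945; -2.8945 1.9813]
tr(P') = 34.0494

-0.3731 -0.6151 -0.8420 0.4361


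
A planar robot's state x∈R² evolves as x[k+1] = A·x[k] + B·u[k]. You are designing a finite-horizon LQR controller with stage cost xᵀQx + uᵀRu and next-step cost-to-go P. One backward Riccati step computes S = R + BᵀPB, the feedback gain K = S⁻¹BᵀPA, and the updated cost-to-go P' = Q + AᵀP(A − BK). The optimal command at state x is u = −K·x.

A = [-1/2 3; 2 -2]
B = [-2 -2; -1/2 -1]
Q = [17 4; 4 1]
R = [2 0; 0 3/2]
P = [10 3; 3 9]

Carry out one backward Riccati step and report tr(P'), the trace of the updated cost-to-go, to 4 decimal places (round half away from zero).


BᵀP = [-21.5000 -10.5000; -23.0000 -15.0000]
S = R + BᵀPB = [2 0; 0 3/2] + [48.2500 53.5000; 53.5000 61.0000] = [50.2500 53.5000; 53.5000 62.5000]
BᵀPA = [-10.2500 -43.5000; -18.5000 -39.0000]
K = S⁻¹·BᵀPA = [1.2542 -2.2712; -1.3696 1.3202]
A−BK = [-0.7308 1.0979; 1.2575 -1.8154]
AᵀP(A−BK) = [20.0183 -28.8570; -28.8570 42.6884]
P' = Q + AᵀP(A−BK) = [37.0183 -24.8570; -24.8570 43.6884]
tr(P') = 80.7067

80.7067


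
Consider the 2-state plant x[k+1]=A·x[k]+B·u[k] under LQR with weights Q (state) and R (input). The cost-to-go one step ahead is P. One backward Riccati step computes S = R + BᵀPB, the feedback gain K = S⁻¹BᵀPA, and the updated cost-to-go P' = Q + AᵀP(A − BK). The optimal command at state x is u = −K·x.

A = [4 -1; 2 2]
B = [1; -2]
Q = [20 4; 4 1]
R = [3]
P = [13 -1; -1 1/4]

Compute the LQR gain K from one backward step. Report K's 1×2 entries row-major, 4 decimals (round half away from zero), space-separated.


BᵀP = [15.0000 -1.5000]
S = R + BᵀPB = [3] + [18.0000] = [21.0000]
BᵀPA = [57.0000 -18.0000]
K = S⁻¹·BᵀPA = [2.7143 -0.8571]
A−BK = [1.2857 -0.1429; 7.4286 0.2857]
AᵀP(A−BK) = [38.2857 -8.1429; -8.1429 2.5714]
P' = Q + AᵀP(A−BK) = [58.2857 -4.1429; -4.1429 3.5714]
tr(P') = 61.8571

2.7143 -0.8571


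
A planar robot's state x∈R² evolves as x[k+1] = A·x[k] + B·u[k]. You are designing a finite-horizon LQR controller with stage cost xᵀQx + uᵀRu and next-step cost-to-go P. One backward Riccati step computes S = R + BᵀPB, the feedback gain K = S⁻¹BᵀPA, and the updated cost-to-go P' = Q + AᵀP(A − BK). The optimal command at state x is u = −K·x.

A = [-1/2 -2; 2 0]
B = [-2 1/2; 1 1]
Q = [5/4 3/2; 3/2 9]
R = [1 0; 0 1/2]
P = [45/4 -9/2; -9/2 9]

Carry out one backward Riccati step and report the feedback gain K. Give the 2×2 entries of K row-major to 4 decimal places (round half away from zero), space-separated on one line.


0.5972 0.7854 1.3120 -0.7404

BᵀP = [-27.0000 18.0000; 1.1250 6.7500]
S = R + BᵀPB = [1 0; 0 1/2] + [72.0000 4.5000; 4.5000 7.3125] = [73.0000 4.5000; 4.5000 7.8125]
BᵀPA = [49.5000 54.0000; 12.9375 -2.2500]
K = S⁻¹·BᵀPA = [0.5972 0.7854; 1.3120 -0.7404]
A−BK = [0.0384 -0.0591; 0.0908 -0.0450]
AᵀP(A−BK) = [1.2767 -0.0470; -0.0470 0.9244]
P' = Q + AᵀP(A−BK) = [2.5267 1.4530; 1.4530 9.9244]
tr(P') = 12.4512


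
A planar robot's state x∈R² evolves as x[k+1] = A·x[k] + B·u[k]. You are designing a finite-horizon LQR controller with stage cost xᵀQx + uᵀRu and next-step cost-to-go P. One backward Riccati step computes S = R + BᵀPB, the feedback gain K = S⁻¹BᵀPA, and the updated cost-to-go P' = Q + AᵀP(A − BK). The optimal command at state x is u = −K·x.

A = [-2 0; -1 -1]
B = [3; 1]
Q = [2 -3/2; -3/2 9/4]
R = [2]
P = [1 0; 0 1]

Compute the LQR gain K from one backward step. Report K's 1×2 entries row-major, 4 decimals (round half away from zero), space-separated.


BᵀP = [3.0000 1.0000]
S = R + BᵀPB = [2] + [10.0000] = [12.0000]
BᵀPA = [-7.0000 -1.0000]
K = S⁻¹·BᵀPA = [-0.5833 -0.0833]
A−BK = [-0.2500 0.2500; -0.4167 -0.9167]
AᵀP(A−BK) = [0.9167 0.4167; 0.4167 0.9167]
P' = Q + AᵀP(A−BK) = [2.9167 -1.0833; -1.0833 3.1667]
tr(P') = 6.0833

-0.5833 -0.0833


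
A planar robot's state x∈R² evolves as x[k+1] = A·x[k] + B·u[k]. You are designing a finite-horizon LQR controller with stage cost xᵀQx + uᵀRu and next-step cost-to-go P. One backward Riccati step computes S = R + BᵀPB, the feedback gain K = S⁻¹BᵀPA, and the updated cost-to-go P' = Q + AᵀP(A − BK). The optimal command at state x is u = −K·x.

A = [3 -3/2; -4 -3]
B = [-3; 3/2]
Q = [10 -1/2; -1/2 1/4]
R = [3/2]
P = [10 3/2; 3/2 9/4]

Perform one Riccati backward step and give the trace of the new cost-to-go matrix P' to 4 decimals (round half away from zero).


57.4594

BᵀP = [-27.7500 -1.1250]
S = R + BᵀPB = [3/2] + [81.5625] = [83.0625]
BᵀPA = [-78.7500 45.0000]
K = S⁻¹·BᵀPA = [-0.9481 0.5418]
A−BK = [0.1558 0.1253; -2.5779 -3.8126]
AᵀP(A−BK) = [15.3386 20.1637; 20.1637 31.8708]
P' = Q + AᵀP(A−BK) = [25.3386 19.6637; 19.6637 32.1208]
tr(P') = 57.4594


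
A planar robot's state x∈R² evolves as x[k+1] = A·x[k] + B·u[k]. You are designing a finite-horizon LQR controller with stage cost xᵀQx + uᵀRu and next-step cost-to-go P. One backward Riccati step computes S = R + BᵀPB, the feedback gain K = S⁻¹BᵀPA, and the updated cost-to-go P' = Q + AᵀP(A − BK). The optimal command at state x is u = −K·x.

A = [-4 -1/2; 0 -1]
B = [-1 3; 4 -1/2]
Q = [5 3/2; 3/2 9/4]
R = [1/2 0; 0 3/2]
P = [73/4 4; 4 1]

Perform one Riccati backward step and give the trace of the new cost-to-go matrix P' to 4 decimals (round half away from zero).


10.2582

BᵀP = [-2.2500 0.0000; 52.7500 11.5000]
S = R + BᵀPB = [1/2 0; 0 3/2] + [2.2500 -6.7500; -6.7500 152.5000] = [2.7500 -6.7500; -6.7500 154.0000]
BᵀPA = [9.0000 1.1250; -211.0000 -37.8750]
K = S⁻¹·BᵀPA = [-0.1012 -0.2180; -1.3746 -0.2555]
A−BK = [0.0225 0.0485; -0.2825 -0.2556]
AᵀP(A−BK) = [2.8775 0.5522; 0.5522 0.1308]
P' = Q + AᵀP(A−BK) = [7.8775 2.0522; 2.0522 2.3808]
tr(P') = 10.2582


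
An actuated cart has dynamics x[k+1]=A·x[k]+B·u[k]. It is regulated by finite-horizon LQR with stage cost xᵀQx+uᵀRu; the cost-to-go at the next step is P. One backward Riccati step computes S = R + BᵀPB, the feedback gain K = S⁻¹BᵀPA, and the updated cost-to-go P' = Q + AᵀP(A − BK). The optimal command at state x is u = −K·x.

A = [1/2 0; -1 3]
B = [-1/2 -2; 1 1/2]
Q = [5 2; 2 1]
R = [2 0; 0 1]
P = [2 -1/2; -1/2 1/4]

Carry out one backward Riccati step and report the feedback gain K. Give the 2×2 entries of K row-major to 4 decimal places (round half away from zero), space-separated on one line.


-0.0910 0.1863 -0.2936 0.2752

BᵀP = [-1.5000 0.5000; -4.2500 1.1250]
S = R + BᵀPB = [2 0; 0 1] + [1.2500 3.2500; 3.2500 9.0625] = [3.2500 3.2500; 3.2500 10.0625]
BᵀPA = [-1.2500 1.5000; -3.2500 3.3750]
K = S⁻¹·BᵀPA = [-0.0910 0.1863; -0.2936 0.2752]
A−BK = [-0.1327 0.6436; -0.7622 2.6761]
AᵀP(A−BK) = [0.1821 -0.3726; -0.3726 1.0416]
P' = Q + AᵀP(A−BK) = [5.1821 1.6274; 1.6274 2.0416]
tr(P') = 7.2237
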